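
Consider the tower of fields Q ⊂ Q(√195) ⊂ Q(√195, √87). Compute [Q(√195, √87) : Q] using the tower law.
[Q(√195, √87) : Q] = 4

[Q(√195):Q] = 2 (min poly x^2 - 195, irreducible since 195 is squarefree > 1). For the top step, suppose √87 ∈ Q(√195), say √87 = c + d√195 with c, d ∈ Q. Squaring: 87 = c^2 + 195d^2 + 2cd√195. Since √195 ∉ Q this forces 2cd = 0. If d = 0 then √87 = c ∈ Q, contradicting 87 squarefree > 1. If c = 0 then 87 = 195d^2, so 195·87 = (195d)^2 is a perfect square in Q — but 195·87 = 16965 is not a perfect square (since 195 and 87 are distinct squarefree integers). Contradiction. Hence √87 ∉ Q(√195), so x^2 - 87 stays irreducible over Q(√195) and [Q(√195, √87) : Q(√195)] = 2. By the tower law, [Q(√195, √87) : Q] = 2 · 2 = 4.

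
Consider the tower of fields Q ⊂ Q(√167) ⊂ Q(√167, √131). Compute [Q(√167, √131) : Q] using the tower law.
[Q(√167, √131) : Q] = 4

[Q(√167):Q] = 2 (min poly x^2 - 167, irreducible since 167 is squarefree > 1). For the top step, suppose √131 ∈ Q(√167), say √131 = c + d√167 with c, d ∈ Q. Squaring: 131 = c^2 + 167d^2 + 2cd√167. Since √167 ∉ Q this forces 2cd = 0. If d = 0 then √131 = c ∈ Q, contradicting 131 squarefree > 1. If c = 0 then 131 = 167d^2, so 167·131 = (167d)^2 is a perfect square in Q — but 167·131 = 21877 is not a perfect square (since 167 and 131 are distinct squarefree integers). Contradiction. Hence √131 ∉ Q(√167), so x^2 - 131 stays irreducible over Q(√167) and [Q(√167, √131) : Q(√167)] = 2. By the tower law, [Q(√167, √131) : Q] = 2 · 2 = 4.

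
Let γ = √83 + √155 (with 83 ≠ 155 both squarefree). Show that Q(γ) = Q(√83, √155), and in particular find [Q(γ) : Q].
[Q(γ) : Q] = 4 (equivalently, Q(γ) = Q(√83, √155))

Obviously Q(γ) ⊆ Q(√83, √155), and [Q(√83, √155):Q] = 4 (since 83, 155 are distinct squarefree integers > 1 with 12865 not a perfect square). To show equality we compute the minimal polynomial of γ. From γ = √83 + √155: γ^2 = 83 + 2√(12865) + 155 = 238 + 2√(12865), so γ^2 - 238 = 2√(12865); squaring, (γ^2 - 238)^2 = 4·12865, i.e. γ^4 - 476γ^2 + 56644 - 51460 = 0, i.e. γ^4 - 476γ^2 + 5184 = 0. So γ is a root of x^4 - 476x^2 + 5184. This polynomial is irreducible over Q: it has no rational root (each ±√83 ± √155 is irrational), and any factorization into two quadratics over Q would force √(12865) ∈ Q (pairing opposite roots) or √83, √155 ∈ Q (other pairings), all impossible. Hence [Q(γ):Q] = 4 = [Q(√83, √155):Q], so Q(γ) = Q(√83, √155).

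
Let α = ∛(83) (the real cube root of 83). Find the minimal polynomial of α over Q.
m_α(x) = x^3 - 83

α satisfies α^3 = 83, so x^3 - 83 annihilates α. By the rational root test, a rational root p/q (in lowest terms) of x^3 - 83 would satisfy p^3 = 83 q^3, forcing q = 1 and p^3 = 83; but 83 is not a perfect cube, contradiction. A monic cubic over Q with no rational root is irreducible (any nontrivial factorization would include a linear factor). Hence x^3 - 83 is the minimal polynomial of α, and in particular [Q(α):Q] = 3.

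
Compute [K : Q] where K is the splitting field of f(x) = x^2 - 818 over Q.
[K : Q] = 2

f(x) = x^2 - 818 factors as (x - √818)(x + √818). The splitting field is K = Q(√818). Since 818 is squarefree and > 1, it is not a perfect square, so x^2 - 818 is irreducible over Q and [Q(√818) : Q] = 2. Hence [K : Q] = 2.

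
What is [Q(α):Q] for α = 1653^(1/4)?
[Q(α):Q] = 4

α is a root of x^4 - 1653. By Eisenstein's criterion at the prime p = 3 (which divides the constant term 1653 but p^2 = 9 does not, since 1653 is squarefree), x^4 - 1653 is irreducible over Q. Hence [Q(α):Q] = 4.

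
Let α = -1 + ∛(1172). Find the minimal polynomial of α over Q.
m_α(x) = x^3 + 3x^2 + 3x - 1171

Set β = α + 1 = ∛(1172), so β^3 = 1172. Then (α + 1)^3 - 1172 = 0, i.e. α is a root of g(x) = (x + 1)^3 - 1172 = x^3 + 3x^2 + 3x - 1171. Since g(x) = h(x + 1) where h(x) = x^3 - 1172, and h is irreducible over Q (because 1172 is not a perfect cube, so h has no rational root, and a monic cubic with no rational root is irreducible), g is also irreducible (irreducibility is preserved under the substitution x → x + 1). Hence m_α(x) = x^3 + 3x^2 + 3x - 1171.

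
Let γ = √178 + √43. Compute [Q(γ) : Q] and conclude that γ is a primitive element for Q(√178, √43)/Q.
[Q(γ) : Q] = 4 (equivalently, Q(γ) = Q(√178, √43))

Obviously Q(γ) ⊆ Q(√178, √43), and [Q(√178, √43):Q] = 4 (since 178, 43 are distinct squarefree integers > 1 with 7654 not a perfect square). To show equality we compute the minimal polynomial of γ. From γ = √178 + √43: γ^2 = 178 + 2√(7654) + 43 = 221 + 2√(7654), so γ^2 - 221 = 2√(7654); squaring, (γ^2 - 221)^2 = 4·7654, i.e. γ^4 - 442γ^2 + 48841 - 30616 = 0, i.e. γ^4 - 442γ^2 + 18225 = 0. So γ is a root of x^4 - 442x^2 + 18225. This polynomial is irreducible over Q: it has no rational root (each ±√178 ± √43 is irrational), and any factorization into two quadratics over Q would force √(7654) ∈ Q (pairing opposite roots) or √178, √43 ∈ Q (other pairings), all impossible. Hence [Q(γ):Q] = 4 = [Q(√178, √43):Q], so Q(γ) = Q(√178, √43).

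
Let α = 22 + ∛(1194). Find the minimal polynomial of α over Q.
m_α(x) = x^3 - 66x^2 + 1452x - 11842

Set β = α - 22 = ∛(1194), so β^3 = 1194. Then (α - 22)^3 - 1194 = 0, i.e. α is a root of g(x) = (x - 22)^3 - 1194 = x^3 - 66x^2 + 1452x - 11842. Since g(x) = h(x - 22) where h(x) = x^3 - 1194, and h is irreducible over Q (because 1194 is not a perfect cube, so h has no rational root, and a monic cubic with no rational root is irreducible), g is also irreducible (irreducibility is preserved under the substitution x → x - 22). Hence m_α(x) = x^3 - 66x^2 + 1452x - 11842.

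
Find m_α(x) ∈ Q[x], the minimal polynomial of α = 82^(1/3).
m_α(x) = x^3 - 82

α satisfies α^3 = 82, so x^3 - 82 annihilates α. By the rational root test, a rational root p/q (in lowest terms) of x^3 - 82 would satisfy p^3 = 82 q^3, forcing q = 1 and p^3 = 82; but 82 is not a perfect cube, contradiction. A monic cubic over Q with no rational root is irreducible (any nontrivial factorization would include a linear factor). Hence x^3 - 82 is the minimal polynomial of α, and in particular [Q(α):Q] = 3.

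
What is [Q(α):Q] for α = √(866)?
[Q(α):Q] = 2

[Q(α):Q] equals the degree of the minimal polynomial of α. Here α^2 = 866 and x^2 - 866 is irreducible (d = 866 is squarefree, ≠ 1, hence not a square), so deg(m_α) = 2. Thus [Q(α):Q] = 2.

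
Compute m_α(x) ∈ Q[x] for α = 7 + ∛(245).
m_α(x) = x^3 - 21x^2 + 147x - 588

Set β = α - 7 = ∛(245), so β^3 = 245. Then (α - 7)^3 - 245 = 0, i.e. α is a root of g(x) = (x - 7)^3 - 245 = x^3 - 21x^2 + 147x - 588. Since g(x) = h(x - 7) where h(x) = x^3 - 245, and h is irreducible over Q (because 245 is not a perfect cube, so h has no rational root, and a monic cubic with no rational root is irreducible), g is also irreducible (irreducibility is preserved under the substitution x → x - 7). Hence m_α(x) = x^3 - 21x^2 + 147x - 588.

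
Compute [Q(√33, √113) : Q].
[Q(√33, √113) : Q] = 4

[Q(√33):Q] = 2 (min poly x^2 - 33, irreducible since 33 is squarefree > 1). For the top step, suppose √113 ∈ Q(√33), say √113 = c + d√33 with c, d ∈ Q. Squaring: 113 = c^2 + 33d^2 + 2cd√33. Since √33 ∉ Q this forces 2cd = 0. If d = 0 then √113 = c ∈ Q, contradicting 113 squarefree > 1. If c = 0 then 113 = 33d^2, so 33·113 = (33d)^2 is a perfect square in Q — but 33·113 = 3729 is not a perfect square (since 33 and 113 are distinct squarefree integers). Contradiction. Hence √113 ∉ Q(√33), so x^2 - 113 stays irreducible over Q(√33) and [Q(√33, √113) : Q(√33)] = 2. By the tower law, [Q(√33, √113) : Q] = 2 · 2 = 4.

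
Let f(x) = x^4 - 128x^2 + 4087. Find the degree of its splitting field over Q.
[K : Q] = 4

Solving the quadratic in x^2: x^2 = (128 ± √(128^2 - 4·4087))/2 = (128 ± √36)/2 = (128 ± 6)/2, giving x^2 = 61 or x^2 = 67. So f(x) = (x^2 - 61)(x^2 - 67) and the roots of f are ±√61, ±√67. Hence the splitting field is K = Q(√61, √67). Since 61 and 67 are distinct squarefree integers > 1, their product 4087 is not a perfect square, so √67 ∉ Q(√61). By the tower law [K:Q] = [Q(√61,√67):Q(√61)] · [Q(√61):Q] = 2 · 2 = 4.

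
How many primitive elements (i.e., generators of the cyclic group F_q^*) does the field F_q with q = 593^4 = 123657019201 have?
There are φ(123657019200) = 26873856000 primitive elements

F_q^* is cyclic of order q - 1 = 123657019200. A cyclic group of order m has exactly φ(m) generators. Here m = 123657019200 = 2^6 · 3^3 · 5^2 · 11 · 13 · 37 · 541, so the number of primitive elements is φ(123657019200) = 26873856000.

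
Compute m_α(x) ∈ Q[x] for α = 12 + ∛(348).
m_α(x) = x^3 - 36x^2 + 432x - 2076

Set β = α - 12 = ∛(348), so β^3 = 348. Then (α - 12)^3 - 348 = 0, i.e. α is a root of g(x) = (x - 12)^3 - 348 = x^3 - 36x^2 + 432x - 2076. Since g(x) = h(x - 12) where h(x) = x^3 - 348, and h is irreducible over Q (because 348 is not a perfect cube, so h has no rational root, and a monic cubic with no rational root is irreducible), g is also irreducible (irreducibility is preserved under the substitution x → x - 12). Hence m_α(x) = x^3 - 36x^2 + 432x - 2076.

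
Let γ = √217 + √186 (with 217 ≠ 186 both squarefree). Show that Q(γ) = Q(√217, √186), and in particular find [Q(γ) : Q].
[Q(γ) : Q] = 4 (equivalently, Q(γ) = Q(√217, √186))

Obviously Q(γ) ⊆ Q(√217, √186), and [Q(√217, √186):Q] = 4 (since 217, 186 are distinct squarefree integers > 1 with 40362 not a perfect square). To show equality we compute the minimal polynomial of γ. From γ = √217 + √186: γ^2 = 217 + 2√(40362) + 186 = 403 + 2√(40362), so γ^2 - 403 = 2√(40362); squaring, (γ^2 - 403)^2 = 4·40362, i.e. γ^4 - 806γ^2 + 162409 - 161448 = 0, i.e. γ^4 - 806γ^2 + 961 = 0. So γ is a root of x^4 - 806x^2 + 961. This polynomial is irreducible over Q: it has no rational root (each ±√217 ± √186 is irrational), and any factorization into two quadratics over Q would force √(40362) ∈ Q (pairing opposite roots) or √217, √186 ∈ Q (other pairings), all impossible. Hence [Q(γ):Q] = 4 = [Q(√217, √186):Q], so Q(γ) = Q(√217, √186).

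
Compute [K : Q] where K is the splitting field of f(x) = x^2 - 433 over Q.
[K : Q] = 2

f(x) = x^2 - 433 factors as (x - √433)(x + √433). The splitting field is K = Q(√433). Since 433 is squarefree and > 1, it is not a perfect square, so x^2 - 433 is irreducible over Q and [Q(√433) : Q] = 2. Hence [K : Q] = 2.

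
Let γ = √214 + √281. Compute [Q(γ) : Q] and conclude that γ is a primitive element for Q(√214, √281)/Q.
[Q(γ) : Q] = 4 (equivalently, Q(γ) = Q(√214, √281))

Obviously Q(γ) ⊆ Q(√214, √281), and [Q(√214, √281):Q] = 4 (since 214, 281 are distinct squarefree integers > 1 with 60134 not a perfect square). To show equality we compute the minimal polynomial of γ. From γ = √214 + √281: γ^2 = 214 + 2√(60134) + 281 = 495 + 2√(60134), so γ^2 - 495 = 2√(60134); squaring, (γ^2 - 495)^2 = 4·60134, i.e. γ^4 - 990γ^2 + 245025 - 240536 = 0, i.e. γ^4 - 990γ^2 + 4489 = 0. So γ is a root of x^4 - 990x^2 + 4489. This polynomial is irreducible over Q: it has no rational root (each ±√214 ± √281 is irrational), and any factorization into two quadratics over Q would force √(60134) ∈ Q (pairing opposite roots) or √214, √281 ∈ Q (other pairings), all impossible. Hence [Q(γ):Q] = 4 = [Q(√214, √281):Q], so Q(γ) = Q(√214, √281).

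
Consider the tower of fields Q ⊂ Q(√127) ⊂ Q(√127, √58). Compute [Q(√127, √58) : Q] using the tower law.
[Q(√127, √58) : Q] = 4

[Q(√127):Q] = 2 (min poly x^2 - 127, irreducible since 127 is squarefree > 1). For the top step, suppose √58 ∈ Q(√127), say √58 = c + d√127 with c, d ∈ Q. Squaring: 58 = c^2 + 127d^2 + 2cd√127. Since √127 ∉ Q this forces 2cd = 0. If d = 0 then √58 = c ∈ Q, contradicting 58 squarefree > 1. If c = 0 then 58 = 127d^2, so 127·58 = (127d)^2 is a perfect square in Q — but 127·58 = 7366 is not a perfect square (since 127 and 58 are distinct squarefree integers). Contradiction. Hence √58 ∉ Q(√127), so x^2 - 58 stays irreducible over Q(√127) and [Q(√127, √58) : Q(√127)] = 2. By the tower law, [Q(√127, √58) : Q] = 2 · 2 = 4.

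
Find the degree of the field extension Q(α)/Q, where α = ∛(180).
[Q(α):Q] = 3

The minimal polynomial of α is x^3 - 180, irreducible over Q since 180 is not a perfect cube (so x^3 - 180 has no rational root). Hence [Q(α):Q] = deg(m_α) = 3.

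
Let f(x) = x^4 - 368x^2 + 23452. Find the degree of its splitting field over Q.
[K : Q] = 4

Solving the quadratic in x^2: x^2 = (368 ± √(368^2 - 4·23452))/2 = (368 ± √41616)/2 = (368 ± 204)/2, giving x^2 = 82 or x^2 = 286. So f(x) = (x^2 - 82)(x^2 - 286) and the roots of f are ±√82, ±√286. Hence the splitting field is K = Q(√82, √286). Since 82 and 286 are distinct squarefree integers > 1, their product 23452 is not a perfect square, so √286 ∉ Q(√82). By the tower law [K:Q] = [Q(√82,√286):Q(√82)] · [Q(√82):Q] = 2 · 2 = 4.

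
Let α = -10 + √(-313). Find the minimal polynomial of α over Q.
m_α(x) = x^2 + 20x + 413

From α + 10 = √(-313), squaring gives (α + 10)^2 = -313, i.e. α^2 + 20α + 100 = -313, so α^2 + 20α + 413 = 0. The discriminant of x^2 + 20x + 413 is (20)^2 - 4·(413) = 400 - 1652 = -1252, and 4·(-313) is not a perfect square in Q since -313 is squarefree and ≠ 1. Hence x^2 + 20x + 413 is irreducible over Q and is the minimal polynomial of α.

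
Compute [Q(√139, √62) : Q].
[Q(√139, √62) : Q] = 4

[Q(√139):Q] = 2 (min poly x^2 - 139, irreducible since 139 is squarefree > 1). For the top step, suppose √62 ∈ Q(√139), say √62 = c + d√139 with c, d ∈ Q. Squaring: 62 = c^2 + 139d^2 + 2cd√139. Since √139 ∉ Q this forces 2cd = 0. If d = 0 then √62 = c ∈ Q, contradicting 62 squarefree > 1. If c = 0 then 62 = 139d^2, so 139·62 = (139d)^2 is a perfect square in Q — but 139·62 = 8618 is not a perfect square (since 139 and 62 are distinct squarefree integers). Contradiction. Hence √62 ∉ Q(√139), so x^2 - 62 stays irreducible over Q(√139) and [Q(√139, √62) : Q(√139)] = 2. By the tower law, [Q(√139, √62) : Q] = 2 · 2 = 4.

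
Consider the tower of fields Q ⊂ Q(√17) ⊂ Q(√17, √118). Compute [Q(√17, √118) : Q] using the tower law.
[Q(√17, √118) : Q] = 4

[Q(√17):Q] = 2 (min poly x^2 - 17, irreducible since 17 is squarefree > 1). For the top step, suppose √118 ∈ Q(√17), say √118 = c + d√17 with c, d ∈ Q. Squaring: 118 = c^2 + 17d^2 + 2cd√17. Since √17 ∉ Q this forces 2cd = 0. If d = 0 then √118 = c ∈ Q, contradicting 118 squarefree > 1. If c = 0 then 118 = 17d^2, so 17·118 = (17d)^2 is a perfect square in Q — but 17·118 = 2006 is not a perfect square (since 17 and 118 are distinct squarefree integers). Contradiction. Hence √118 ∉ Q(√17), so x^2 - 118 stays irreducible over Q(√17) and [Q(√17, √118) : Q(√17)] = 2. By the tower law, [Q(√17, √118) : Q] = 2 · 2 = 4.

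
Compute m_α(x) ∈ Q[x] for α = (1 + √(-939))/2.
m_α(x) = x^2 - x + 235

From 2α - 1 = √(-939), squaring gives (2α - 1)^2 = -939, i.e. 4α^2 - 4α + 1 = -939, so α^2 - α + (1 + 939)/4 = 0. Since -939 ≡ 1 (mod 4), (1 + 939)/4 = 235 ∈ Z. The polynomial x^2 - x + 235 has discriminant 1 - 4·(235) = -939, which is not a perfect square in Q (d = -939 is squarefree and ≠ 1), so x^2 - x + 235 is irreducible over Q. It is the minimal polynomial of α.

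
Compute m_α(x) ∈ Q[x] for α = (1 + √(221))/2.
m_α(x) = x^2 - x - 55

From 2α - 1 = √(221), squaring gives (2α - 1)^2 = 221, i.e. 4α^2 - 4α + 1 = 221, so α^2 - α + (1 - 221)/4 = 0. Since 221 ≡ 1 (mod 4), (1 - 221)/4 = -55 ∈ Z. The polynomial x^2 - x - 55 has discriminant 1 - 4·(-55) = 221, which is not a perfect square in Q (d = 221 is squarefree and ≠ 1), so x^2 - x - 55 is irreducible over Q. It is the minimal polynomial of α.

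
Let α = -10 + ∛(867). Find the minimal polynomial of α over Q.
m_α(x) = x^3 + 30x^2 + 300x + 133

Set β = α + 10 = ∛(867), so β^3 = 867. Then (α + 10)^3 - 867 = 0, i.e. α is a root of g(x) = (x + 10)^3 - 867 = x^3 + 30x^2 + 300x + 133. Since g(x) = h(x + 10) where h(x) = x^3 - 867, and h is irreducible over Q (because 867 is not a perfect cube, so h has no rational root, and a monic cubic with no rational root is irreducible), g is also irreducible (irreducibility is preserved under the substitution x → x + 10). Hence m_α(x) = x^3 + 30x^2 + 300x + 133.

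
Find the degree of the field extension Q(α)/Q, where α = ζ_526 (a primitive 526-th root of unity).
[Q(α):Q] = 262

The minimal polynomial of ζ_526 over Q is the 526-th cyclotomic polynomial Φ_526(x), which is irreducible over Q and has degree φ(526) = 262. Hence [Q(α):Q] = φ(526) = 262.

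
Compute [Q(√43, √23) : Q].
[Q(√43, √23) : Q] = 4

[Q(√43):Q] = 2 (min poly x^2 - 43, irreducible since 43 is squarefree > 1). For the top step, suppose √23 ∈ Q(√43), say √23 = c + d√43 with c, d ∈ Q. Squaring: 23 = c^2 + 43d^2 + 2cd√43. Since √43 ∉ Q this forces 2cd = 0. If d = 0 then √23 = c ∈ Q, contradicting 23 squarefree > 1. If c = 0 then 23 = 43d^2, so 43·23 = (43d)^2 is a perfect square in Q — but 43·23 = 989 is not a perfect square (since 43 and 23 are distinct squarefree integers). Contradiction. Hence √23 ∉ Q(√43), so x^2 - 23 stays irreducible over Q(√43) and [Q(√43, √23) : Q(√43)] = 2. By the tower law, [Q(√43, √23) : Q] = 2 · 2 = 4.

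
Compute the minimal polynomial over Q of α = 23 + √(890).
m_α(x) = x^2 - 46x - 361

From α - 23 = √(890), squaring gives (α - 23)^2 = 890, i.e. α^2 - 46α + 529 = 890, so α^2 - 46α - 361 = 0. The discriminant of x^2 - 46x - 361 is (-46)^2 - 4·(-361) = 2116 + 1444 = 3560, and 4·(890) is not a perfect square in Q since 890 is squarefree and ≠ 1. Hence x^2 - 46x - 361 is irreducible over Q and is the minimal polynomial of α.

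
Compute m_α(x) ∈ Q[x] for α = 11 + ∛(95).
m_α(x) = x^3 - 33x^2 + 363x - 1426

Set β = α - 11 = ∛(95), so β^3 = 95. Then (α - 11)^3 - 95 = 0, i.e. α is a root of g(x) = (x - 11)^3 - 95 = x^3 - 33x^2 + 363x - 1426. Since g(x) = h(x - 11) where h(x) = x^3 - 95, and h is irreducible over Q (because 95 is not a perfect cube, so h has no rational root, and a monic cubic with no rational root is irreducible), g is also irreducible (irreducibility is preserved under the substitution x → x - 11). Hence m_α(x) = x^3 - 33x^2 + 363x - 1426.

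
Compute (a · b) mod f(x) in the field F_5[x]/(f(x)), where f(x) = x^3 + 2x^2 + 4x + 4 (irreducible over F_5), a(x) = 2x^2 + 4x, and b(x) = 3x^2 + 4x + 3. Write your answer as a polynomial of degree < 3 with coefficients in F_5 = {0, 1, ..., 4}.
a · b ≡ 2x^2 + x + 3 (mod f(x))

Multiply in F_5[x]: a(x)·b(x) = (2x^2 + 4x)·(3x^2 + 4x + 3) = x^4 + 2x^2 + 2x. This has degree ≥ 3, so divide by f(x) over F_5: x^4 + 2x^2 + 2x = (x + 3)·(x^3 + 2x^2 + 4x + 4) + (2x^2 + x + 3). Hence a·b ≡ 2x^2 + x + 3 (mod f). (F_5[x]/(f) is a field with 5^3 = 125 elements since f is irreducible of degree 3.)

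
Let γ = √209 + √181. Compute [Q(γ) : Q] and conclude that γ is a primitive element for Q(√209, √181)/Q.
[Q(γ) : Q] = 4 (equivalently, Q(γ) = Q(√209, √181))

Obviously Q(γ) ⊆ Q(√209, √181), and [Q(√209, √181):Q] = 4 (since 209, 181 are distinct squarefree integers > 1 with 37829 not a perfect square). To show equality we compute the minimal polynomial of γ. From γ = √209 + √181: γ^2 = 209 + 2√(37829) + 181 = 390 + 2√(37829), so γ^2 - 390 = 2√(37829); squaring, (γ^2 - 390)^2 = 4·37829, i.e. γ^4 - 780γ^2 + 152100 - 151316 = 0, i.e. γ^4 - 780γ^2 + 784 = 0. So γ is a root of x^4 - 780x^2 + 784. This polynomial is irreducible over Q: it has no rational root (each ±√209 ± √181 is irrational), and any factorization into two quadratics over Q would force √(37829) ∈ Q (pairing opposite roots) or √209, √181 ∈ Q (other pairings), all impossible. Hence [Q(γ):Q] = 4 = [Q(√209, √181):Q], so Q(γ) = Q(√209, √181).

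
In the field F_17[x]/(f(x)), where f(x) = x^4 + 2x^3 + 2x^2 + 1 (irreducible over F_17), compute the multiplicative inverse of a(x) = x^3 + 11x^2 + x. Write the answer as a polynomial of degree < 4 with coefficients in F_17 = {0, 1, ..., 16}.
a(x)^(-1) ≡ 15x^3 + 6x^2 + 9x + 5 (mod f(x))

Since f is irreducible over F_17, F_17[x]/(f) is a field and a(x) ≠ 0 has an inverse. Apply the extended Euclidean algorithm to f(x) and a(x) in F_17[x]: f(x) = (x + 8)·a(x) + (15x^2 + 9x + 1);  a(x) = (8x + 5)·(15x^2 + 9x + 1) + (16x + 12);  (15x^2 + 9x + 1) = (2x + 15)·(16x + 12) + (8). The last nonzero remainder is the constant 8 = gcd(f, a) in F_17. Back-substituting through the division chain expresses 8 = s(x)·a(x) + t(x)·f(x) with s(x) ≡ x^3 + 14x^2 + 4x + 6 (mod f), so (x^3 + 14x^2 + 4x + 6)·a(x) ≡ 8 (mod f). Multiplying by 8^(-1) ≡ 15 in F_17 gives a(x)^(-1) ≡ 15·(x^3 + 14x^2 + 4x + 6) ≡ 15x^3 + 6x^2 + 9x + 5 (mod f). Check: (x^3 + 11x^2 + x)·(15x^3 + 6x^2 + 9x + 5) = 15x^6 + x^5 + 5x^4 + 8x^3 + 13x^2 + 5x ≡ 1 (mod x^4 + 2x^3 + 2x^2 + 1).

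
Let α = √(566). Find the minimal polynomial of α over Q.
m_α(x) = x^2 - 566

α satisfies α^2 - 566 = 0, so x^2 - 566 annihilates α. Since d = 566 is squarefree and ≠ 1, it is not a perfect square in Q, so x^2 - 566 has no rational root and is therefore irreducible over Q (a degree-2 polynomial over a field is irreducible iff it has no root). Hence m_α(x) = x^2 - 566.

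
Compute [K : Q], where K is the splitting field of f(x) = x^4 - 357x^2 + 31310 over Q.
[K : Q] = 4

Solving the quadratic in x^2: x^2 = (357 ± √(357^2 - 4·31310))/2 = (357 ± √2209)/2 = (357 ± 47)/2, giving x^2 = 155 or x^2 = 202. So f(x) = (x^2 - 155)(x^2 - 202) and the roots of f are ±√155, ±√202. Hence the splitting field is K = Q(√155, √202). Since 155 and 202 are distinct squarefree integers > 1, their product 31310 is not a perfect square, so √202 ∉ Q(√155). By the tower law [K:Q] = [Q(√155,√202):Q(√155)] · [Q(√155):Q] = 2 · 2 = 4.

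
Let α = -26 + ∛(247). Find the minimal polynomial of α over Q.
m_α(x) = x^3 + 78x^2 + 2028x + 17329

Set β = α + 26 = ∛(247), so β^3 = 247. Then (α + 26)^3 - 247 = 0, i.e. α is a root of g(x) = (x + 26)^3 - 247 = x^3 + 78x^2 + 2028x + 17329. Since g(x) = h(x + 26) where h(x) = x^3 - 247, and h is irreducible over Q (because 247 is not a perfect cube, so h has no rational root, and a monic cubic with no rational root is irreducible), g is also irreducible (irreducibility is preserved under the substitution x → x + 26). Hence m_α(x) = x^3 + 78x^2 + 2028x + 17329.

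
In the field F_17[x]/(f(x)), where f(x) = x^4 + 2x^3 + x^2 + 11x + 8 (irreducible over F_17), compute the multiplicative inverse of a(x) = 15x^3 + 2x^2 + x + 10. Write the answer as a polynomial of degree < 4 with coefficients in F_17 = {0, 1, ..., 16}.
a(x)^(-1) ≡ 14x^3 + 13x^2 + x + 6 (mod f(x))

Since f is irreducible over F_17, F_17[x]/(f) is a field and a(x) ≠ 0 has an inverse. Apply the extended Euclidean algorithm to f(x) and a(x) in F_17[x]: f(x) = (8x + 7)·a(x) + (13x^2 + 9x + 6);  a(x) = (9x + 7)·(13x^2 + 9x + 6) + (3x + 2);  (13x^2 + 9x + 6) = (10x + 2)·(3x + 2) + (2). The last nonzero remainder is the constant 2 = gcd(f, a) in F_17. Back-substituting through the division chain expresses 2 = s(x)·a(x) + t(x)·f(x) with s(x) ≡ 11x^3 + 9x^2 + 2x + 12 (mod f), so (11x^3 + 9x^2 + 2x + 12)·a(x) ≡ 2 (mod f). Multiplying by 2^(-1) ≡ 9 in F_17 gives a(x)^(-1) ≡ 9·(11x^3 + 9x^2 + 2x + 12) ≡ 14x^3 + 13x^2 + x + 6 (mod f). Check: (15x^3 + 2x^2 + x + 10)·(14x^3 + 13x^2 + x + 6) = 6x^6 + 2x^5 + 4x^4 + 7x^3 + 7x^2 + 16x + 9 ≡ 1 (mod x^4 + 2x^3 + x^2 + 11x + 8).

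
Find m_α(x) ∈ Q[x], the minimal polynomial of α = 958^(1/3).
m_α(x) = x^3 - 958

α satisfies α^3 = 958, so x^3 - 958 annihilates α. By the rational root test, a rational root p/q (in lowest terms) of x^3 - 958 would satisfy p^3 = 958 q^3, forcing q = 1 and p^3 = 958; but 958 is not a perfect cube, contradiction. A monic cubic over Q with no rational root is irreducible (any nontrivial factorization would include a linear factor). Hence x^3 - 958 is the minimal polynomial of α, and in particular [Q(α):Q] = 3.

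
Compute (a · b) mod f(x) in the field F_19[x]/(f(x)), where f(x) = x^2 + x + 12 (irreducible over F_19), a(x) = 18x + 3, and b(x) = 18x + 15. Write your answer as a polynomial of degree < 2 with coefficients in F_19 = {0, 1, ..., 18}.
a · b ≡ 14 (mod f(x))

Multiply in F_19[x]: a(x)·b(x) = (18x + 3)·(18x + 15) = x^2 + x + 7. This has degree ≥ 2, so divide by f(x) over F_19: x^2 + x + 7 = (1)·(x^2 + x + 12) + (14). Hence a·b ≡ 14 (mod f). (F_19[x]/(f) is a field with 19^2 = 361 elements since f is irreducible of degree 2.)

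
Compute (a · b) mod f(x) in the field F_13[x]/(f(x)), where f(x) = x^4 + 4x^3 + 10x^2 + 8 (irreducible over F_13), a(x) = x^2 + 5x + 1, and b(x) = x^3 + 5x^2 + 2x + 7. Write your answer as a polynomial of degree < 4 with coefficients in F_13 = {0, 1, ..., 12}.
a · b ≡ 7x^3 + x^2 + 3x + 11 (mod f(x))

Multiply in F_13[x]: a(x)·b(x) = (x^2 + 5x + 1)·(x^3 + 5x^2 + 2x + 7) = x^5 + 10x^4 + 2x^3 + 9x^2 + 11x + 7. This has degree ≥ 4, so divide by f(x) over F_13: x^5 + 10x^4 + 2x^3 + 9x^2 + 11x + 7 = (x + 6)·(x^4 + 4x^3 + 10x^2 + 8) + (7x^3 + x^2 + 3x + 11). Hence a·b ≡ 7x^3 + x^2 + 3x + 11 (mod f). (F_13[x]/(f) is a field with 13^4 = 28561 elements since f is irreducible of degree 4.)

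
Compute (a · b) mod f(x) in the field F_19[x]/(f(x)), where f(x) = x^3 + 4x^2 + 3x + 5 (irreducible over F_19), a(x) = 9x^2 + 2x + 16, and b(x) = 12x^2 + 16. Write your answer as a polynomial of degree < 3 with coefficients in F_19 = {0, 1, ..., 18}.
a · b ≡ 10x^2 + 13x + 16 (mod f(x))

Multiply in F_19[x]: a(x)·b(x) = (9x^2 + 2x + 16)·(12x^2 + 16) = 13x^4 + 5x^3 + 13x^2 + 13x + 9. This has degree ≥ 3, so divide by f(x) over F_19: 13x^4 + 5x^3 + 13x^2 + 13x + 9 = (13x + 10)·(x^3 + 4x^2 + 3x + 5) + (10x^2 + 13x + 16). Hence a·b ≡ 10x^2 + 13x + 16 (mod f). (F_19[x]/(f) is a field with 19^3 = 6859 elements since f is irreducible of degree 3.)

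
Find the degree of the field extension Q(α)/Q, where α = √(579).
[Q(α):Q] = 2

[Q(α):Q] equals the degree of the minimal polynomial of α. Here α^2 = 579 and x^2 - 579 is irreducible (d = 579 is squarefree, ≠ 1, hence not a square), so deg(m_α) = 2. Thus [Q(α):Q] = 2.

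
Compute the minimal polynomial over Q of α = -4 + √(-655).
m_α(x) = x^2 + 8x + 671

From α + 4 = √(-655), squaring gives (α + 4)^2 = -655, i.e. α^2 + 8α + 16 = -655, so α^2 + 8α + 671 = 0. The discriminant of x^2 + 8x + 671 is (8)^2 - 4·(671) = 64 - 2684 = -2620, and 4·(-655) is not a perfect square in Q since -655 is squarefree and ≠ 1. Hence x^2 + 8x + 671 is irreducible over Q and is the minimal polynomial of α.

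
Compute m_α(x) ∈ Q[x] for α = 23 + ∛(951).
m_α(x) = x^3 - 69x^2 + 1587x - 13118

Set β = α - 23 = ∛(951), so β^3 = 951. Then (α - 23)^3 - 951 = 0, i.e. α is a root of g(x) = (x - 23)^3 - 951 = x^3 - 69x^2 + 1587x - 13118. Since g(x) = h(x - 23) where h(x) = x^3 - 951, and h is irreducible over Q (because 951 is not a perfect cube, so h has no rational root, and a monic cubic with no rational root is irreducible), g is also irreducible (irreducibility is preserved under the substitution x → x - 23). Hence m_α(x) = x^3 - 69x^2 + 1587x - 13118.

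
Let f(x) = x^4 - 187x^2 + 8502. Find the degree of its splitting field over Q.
[K : Q] = 4

Solving the quadratic in x^2: x^2 = (187 ± √(187^2 - 4·8502))/2 = (187 ± √961)/2 = (187 ± 31)/2, giving x^2 = 78 or x^2 = 109. So f(x) = (x^2 - 78)(x^2 - 109) and the roots of f are ±√78, ±√109. Hence the splitting field is K = Q(√78, √109). Since 78 and 109 are distinct squarefree integers > 1, their product 8502 is not a perfect square, so √109 ∉ Q(√78). By the tower law [K:Q] = [Q(√78,√109):Q(√78)] · [Q(√78):Q] = 2 · 2 = 4.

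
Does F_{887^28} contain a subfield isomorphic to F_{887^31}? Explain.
No: F_{887^31} is not a subfield of F_{887^28}

F_{p^m} embeds in F_{p^n} iff m | n. Here 31 ∤ 28 (since 28 = 0·31 + 28 with remainder 28 ≠ 0), so F_{887^31} is not a subfield of F_{887^28}. Equivalently: if it were, the tower law would give 31 = [F_{887^31}:F_887] dividing [F_{887^28}:F_887] = 28, contradiction.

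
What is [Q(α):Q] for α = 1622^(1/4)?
[Q(α):Q] = 4

α is a root of x^4 - 1622. By Eisenstein's criterion at the prime p = 2 (which divides the constant term 1622 but p^2 = 4 does not, since 1622 is squarefree), x^4 - 1622 is irreducible over Q. Hence [Q(α):Q] = 4.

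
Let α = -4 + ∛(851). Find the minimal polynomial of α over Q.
m_α(x) = x^3 + 12x^2 + 48x - 787

Set β = α + 4 = ∛(851), so β^3 = 851. Then (α + 4)^3 - 851 = 0, i.e. α is a root of g(x) = (x + 4)^3 - 851 = x^3 + 12x^2 + 48x - 787. Since g(x) = h(x + 4) where h(x) = x^3 - 851, and h is irreducible over Q (because 851 is not a perfect cube, so h has no rational root, and a monic cubic with no rational root is irreducible), g is also irreducible (irreducibility is preserved under the substitution x → x + 4). Hence m_α(x) = x^3 + 12x^2 + 48x - 787.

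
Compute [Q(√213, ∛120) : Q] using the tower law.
[Q(√213, ∛120) : Q] = 6

Let L = Q(√213, ∛120). Since Q(√213) ⊂ L and [Q(√213):Q] = 2, the tower law gives 2 | [L:Q]. Likewise Q(∛120) ⊂ L with [Q(∛120):Q] = 3 (because 120 is not a perfect cube), so 3 | [L:Q]. As gcd(2,3) = 1, [L:Q] is divisible by 6. Conversely L is generated over Q by √213 and ∛120, so [L:Q] ≤ 2·3 = 6. Therefore [Q(√213, ∛120) : Q] = 6.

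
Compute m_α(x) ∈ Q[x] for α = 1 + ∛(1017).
m_α(x) = x^3 - 3x^2 + 3x - 1018

Set β = α - 1 = ∛(1017), so β^3 = 1017. Then (α - 1)^3 - 1017 = 0, i.e. α is a root of g(x) = (x - 1)^3 - 1017 = x^3 - 3x^2 + 3x - 1018. Since g(x) = h(x - 1) where h(x) = x^3 - 1017, and h is irreducible over Q (because 1017 is not a perfect cube, so h has no rational root, and a monic cubic with no rational root is irreducible), g is also irreducible (irreducibility is preserved under the substitution x → x - 1). Hence m_α(x) = x^3 - 3x^2 + 3x - 1018.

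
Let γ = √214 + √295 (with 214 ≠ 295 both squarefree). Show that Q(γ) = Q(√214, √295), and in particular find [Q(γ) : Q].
[Q(γ) : Q] = 4 (equivalently, Q(γ) = Q(√214, √295))

Obviously Q(γ) ⊆ Q(√214, √295), and [Q(√214, √295):Q] = 4 (since 214, 295 are distinct squarefree integers > 1 with 63130 not a perfect square). To show equality we compute the minimal polynomial of γ. From γ = √214 + √295: γ^2 = 214 + 2√(63130) + 295 = 509 + 2√(63130), so γ^2 - 509 = 2√(63130); squaring, (γ^2 - 509)^2 = 4·63130, i.e. γ^4 - 1018γ^2 + 259081 - 252520 = 0, i.e. γ^4 - 1018γ^2 + 6561 = 0. So γ is a root of x^4 - 1018x^2 + 6561. This polynomial is irreducible over Q: it has no rational root (each ±√214 ± √295 is irrational), and any factorization into two quadratics over Q would force √(63130) ∈ Q (pairing opposite roots) or √214, √295 ∈ Q (other pairings), all impossible. Hence [Q(γ):Q] = 4 = [Q(√214, √295):Q], so Q(γ) = Q(√214, √295).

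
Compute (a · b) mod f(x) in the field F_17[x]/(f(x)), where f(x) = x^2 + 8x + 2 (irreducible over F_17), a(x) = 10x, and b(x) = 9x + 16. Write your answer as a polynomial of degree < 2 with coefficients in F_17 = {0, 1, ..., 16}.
a · b ≡ x + 7 (mod f(x))

Multiply in F_17[x]: a(x)·b(x) = (10x)·(9x + 16) = 5x^2 + 7x. This has degree ≥ 2, so divide by f(x) over F_17: 5x^2 + 7x = (5)·(x^2 + 8x + 2) + (x + 7). Hence a·b ≡ x + 7 (mod f). (F_17[x]/(f) is a field with 17^2 = 289 elements since f is irreducible of degree 2.)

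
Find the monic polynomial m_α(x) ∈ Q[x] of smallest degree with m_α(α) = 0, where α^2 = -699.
m_α(x) = x^2 + 699

α satisfies α^2 + 699 = 0, so x^2 + 699 annihilates α. Since d = -699 is squarefree and ≠ 1, it is not a perfect square in Q, so x^2 + 699 has no rational root and is therefore irreducible over Q (a degree-2 polynomial over a field is irreducible iff it has no root). Hence m_α(x) = x^2 + 699.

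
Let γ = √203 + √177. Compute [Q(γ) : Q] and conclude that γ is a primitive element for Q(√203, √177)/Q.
[Q(γ) : Q] = 4 (equivalently, Q(γ) = Q(√203, √177))

Obviously Q(γ) ⊆ Q(√203, √177), and [Q(√203, √177):Q] = 4 (since 203, 177 are distinct squarefree integers > 1 with 35931 not a perfect square). To show equality we compute the minimal polynomial of γ. From γ = √203 + √177: γ^2 = 203 + 2√(35931) + 177 = 380 + 2√(35931), so γ^2 - 380 = 2√(35931); squaring, (γ^2 - 380)^2 = 4·35931, i.e. γ^4 - 760γ^2 + 144400 - 143724 = 0, i.e. γ^4 - 760γ^2 + 676 = 0. So γ is a root of x^4 - 760x^2 + 676. This polynomial is irreducible over Q: it has no rational root (each ±√203 ± √177 is irrational), and any factorization into two quadratics over Q would force √(35931) ∈ Q (pairing opposite roots) or √203, √177 ∈ Q (other pairings), all impossible. Hence [Q(γ):Q] = 4 = [Q(√203, √177):Q], so Q(γ) = Q(√203, √177).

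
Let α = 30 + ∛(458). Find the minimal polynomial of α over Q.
m_α(x) = x^3 - 90x^2 + 2700x - 27458

Set β = α - 30 = ∛(458), so β^3 = 458. Then (α - 30)^3 - 458 = 0, i.e. α is a root of g(x) = (x - 30)^3 - 458 = x^3 - 90x^2 + 2700x - 27458. Since g(x) = h(x - 30) where h(x) = x^3 - 458, and h is irreducible over Q (because 458 is not a perfect cube, so h has no rational root, and a monic cubic with no rational root is irreducible), g is also irreducible (irreducibility is preserved under the substitution x → x - 30). Hence m_α(x) = x^3 - 90x^2 + 2700x - 27458.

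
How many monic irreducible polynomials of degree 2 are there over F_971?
There are 470935 monic irreducible polynomials of degree 2 over F_971

Each element of F_{971^2} that lies in no proper subfield is a root of exactly one monic irreducible of degree 2 over F_971, and each such polynomial has 2 distinct roots in F_{971^2}. By Möbius inversion the count is N_971(2) = (1/2) Σ_{d|2} μ(2/d) · 971^d = (1/2)(μ(2)·971^1 + μ(1)·971^2) = 941870/2 = 470935.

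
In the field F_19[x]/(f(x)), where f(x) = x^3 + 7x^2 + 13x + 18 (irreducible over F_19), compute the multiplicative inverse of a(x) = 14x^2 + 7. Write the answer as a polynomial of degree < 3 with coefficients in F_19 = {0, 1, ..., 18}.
a(x)^(-1) ≡ 7x^2 + 12x + 9 (mod f(x))

Since f is irreducible over F_19, F_19[x]/(f) is a field and a(x) ≠ 0 has an inverse. Apply the extended Euclidean algorithm to f(x) and a(x) in F_19[x]: f(x) = (15x + 10)·a(x) + (3x + 5);  a(x) = (11x + 7)·(3x + 5) + (10). The last nonzero remainder is the constant 10 = gcd(f, a) in F_19. Back-substituting through the division chain expresses 10 = s(x)·a(x) + t(x)·f(x) with s(x) ≡ 13x^2 + 6x + 14 (mod f), so (13x^2 + 6x + 14)·a(x) ≡ 10 (mod f). Multiplying by 10^(-1) ≡ 2 in F_19 gives a(x)^(-1) ≡ 2·(13x^2 + 6x + 14) ≡ 7x^2 + 12x + 9 (mod f). Check: (14x^2 + 7)·(7x^2 + 12x + 9) = 3x^4 + 16x^3 + 4x^2 + 8x + 6 ≡ 1 (mod x^3 + 7x^2 + 13x + 18).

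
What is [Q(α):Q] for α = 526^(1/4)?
[Q(α):Q] = 4

α is a root of x^4 - 526. By Eisenstein's criterion at the prime p = 2 (which divides the constant term 526 but p^2 = 4 does not, since 526 is squarefree), x^4 - 526 is irreducible over Q. Hence [Q(α):Q] = 4.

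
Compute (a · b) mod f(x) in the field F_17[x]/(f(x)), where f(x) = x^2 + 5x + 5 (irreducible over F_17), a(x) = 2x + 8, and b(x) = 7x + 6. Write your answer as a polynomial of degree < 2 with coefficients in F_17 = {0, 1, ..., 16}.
a · b ≡ 15x + 12 (mod f(x))

Multiply in F_17[x]: a(x)·b(x) = (2x + 8)·(7x + 6) = 14x^2 + 14. This has degree ≥ 2, so divide by f(x) over F_17: 14x^2 + 14 = (14)·(x^2 + 5x + 5) + (15x + 12). Hence a·b ≡ 15x + 12 (mod f). (F_17[x]/(f) is a field with 17^2 = 289 elements since f is irreducible of degree 2.)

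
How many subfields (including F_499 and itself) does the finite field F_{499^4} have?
F_{499^4} has 3 subfields

The subfields of F_{p^n} are exactly the fields F_{p^d} for d | n (each is the fixed field of the unique index-d subgroup of Gal(F_{p^n}/F_p) ≅ Z/nZ). The divisors of n = 4 are {1, 2, 4}, giving 3 subfields: F_{499^1}, F_{499^2}, F_{499^4}.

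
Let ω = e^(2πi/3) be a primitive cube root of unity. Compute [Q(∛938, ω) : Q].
[Q(∛938, ω) : Q] = 6

[Q(∛938):Q] = 3 (min poly x^3 - 938, irreducible since 938 is not a perfect cube). [Q(ω):Q] = 2 (min poly x^2 + x + 1). Since Q(∛938) ⊂ R and ω ∉ R, we have ω ∉ Q(∛938), so x^2 + x + 1 remains irreducible over Q(∛938) and [Q(∛938, ω) : Q(∛938)] = 2. By the tower law, [Q(∛938, ω) : Q] = 3 · 2 = 6. (In fact Q(∛938, ω) is the splitting field of x^3 - 938 over Q.)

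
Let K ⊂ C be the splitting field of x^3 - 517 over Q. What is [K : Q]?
[K : Q] = 6

The roots of x^3 - 517 are ∛517, ω∛517, ω^2∛517 where ω = e^(2πi/3) is a primitive cube root of unity, so K = Q(∛517, ω). Now [Q(∛517):Q] = 3 (since 517 is not a perfect cube, x^3 - 517 is irreducible) and [Q(ω):Q] = 2. Both 2 and 3 divide [K:Q], and [K:Q] ≤ 3·2 = 6, so [K:Q] = 6. (Equivalently: Q(∛517) ⊂ R but ω ∉ R, so [K : Q(∛517)] = 2.)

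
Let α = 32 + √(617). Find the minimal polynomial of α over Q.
m_α(x) = x^2 - 64x + 407

From α - 32 = √(617), squaring gives (α - 32)^2 = 617, i.e. α^2 - 64α + 1024 = 617, so α^2 - 64α + 407 = 0. The discriminant of x^2 - 64x + 407 is (-64)^2 - 4·(407) = 4096 - 1628 = 2468, and 4·(617) is not a perfect square in Q since 617 is squarefree and ≠ 1. Hence x^2 - 64x + 407 is irreducible over Q and is the minimal polynomial of α.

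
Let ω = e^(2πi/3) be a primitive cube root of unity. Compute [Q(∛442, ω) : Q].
[Q(∛442, ω) : Q] = 6

[Q(∛442):Q] = 3 (min poly x^3 - 442, irreducible since 442 is not a perfect cube). [Q(ω):Q] = 2 (min poly x^2 + x + 1). Since Q(∛442) ⊂ R and ω ∉ R, we have ω ∉ Q(∛442), so x^2 + x + 1 remains irreducible over Q(∛442) and [Q(∛442, ω) : Q(∛442)] = 2. By the tower law, [Q(∛442, ω) : Q] = 3 · 2 = 6. (In fact Q(∛442, ω) is the splitting field of x^3 - 442 over Q.)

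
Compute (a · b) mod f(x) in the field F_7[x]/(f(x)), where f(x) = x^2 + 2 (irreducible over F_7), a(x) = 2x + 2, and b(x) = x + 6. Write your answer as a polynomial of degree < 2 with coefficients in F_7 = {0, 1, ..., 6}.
a · b ≡ 1 (mod f(x))

Multiply in F_7[x]: a(x)·b(x) = (2x + 2)·(x + 6) = 2x^2 + 5. This has degree ≥ 2, so divide by f(x) over F_7: 2x^2 + 5 = (2)·(x^2 + 2) + (1). Hence a·b ≡ 1 (mod f). (F_7[x]/(f) is a field with 7^2 = 49 elements since f is irreducible of degree 2.)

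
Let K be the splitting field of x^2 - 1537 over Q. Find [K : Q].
[K : Q] = 2

f(x) = x^2 - 1537 factors as (x - √1537)(x + √1537). The splitting field is K = Q(√1537). Since 1537 is squarefree and > 1, it is not a perfect square, so x^2 - 1537 is irreducible over Q and [Q(√1537) : Q] = 2. Hence [K : Q] = 2.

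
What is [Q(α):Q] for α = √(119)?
[Q(α):Q] = 2

[Q(α):Q] equals the degree of the minimal polynomial of α. Here α^2 = 119 and x^2 - 119 is irreducible (d = 119 is squarefree, ≠ 1, hence not a square), so deg(m_α) = 2. Thus [Q(α):Q] = 2.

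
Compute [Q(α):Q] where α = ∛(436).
[Q(α):Q] = 3

The minimal polynomial of α is x^3 - 436, irreducible over Q since 436 is not a perfect cube (so x^3 - 436 has no rational root). Hence [Q(α):Q] = deg(m_α) = 3.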